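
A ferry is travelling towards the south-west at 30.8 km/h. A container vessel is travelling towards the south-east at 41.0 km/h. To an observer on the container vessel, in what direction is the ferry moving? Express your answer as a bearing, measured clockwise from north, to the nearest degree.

Taking east as x and north as y: ferry velocity = (-21.779, -21.779) km/h; container vessel velocity = (28.991, -28.991) km/h.
Velocity of ferry relative to container vessel = (-21.779, -21.779) − (28.991, -28.991) = (-50.770, 7.212) km/h.
Bearing = atan2(-50.77, 7.21) = 278.09° clockwise from north.

278°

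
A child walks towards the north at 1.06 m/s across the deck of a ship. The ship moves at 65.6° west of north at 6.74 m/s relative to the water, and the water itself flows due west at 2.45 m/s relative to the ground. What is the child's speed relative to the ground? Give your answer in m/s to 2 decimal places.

In east/north components (m/s): child relative to ship = (0.000, 1.060); ship relative to water = (-6.138, 2.784); water relative to ground = (-2.450, 0.000).
Sum = (-8.588, 3.844) m/s.
Speed = |(-8.588, 3.844)| = 9.409 m/s.

9.41 m/s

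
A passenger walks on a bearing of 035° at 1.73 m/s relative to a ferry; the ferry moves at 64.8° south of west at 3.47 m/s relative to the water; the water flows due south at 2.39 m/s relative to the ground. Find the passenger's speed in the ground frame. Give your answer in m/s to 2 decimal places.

In east/north components (m/s): passenger relative to ferry = (0.992, 1.417); ferry relative to water = (-1.477, -3.140); water relative to ground = (0.000, -2.390).
Sum = (-0.485, -4.113) m/s.
Speed = |(-0.485, -4.113)| = 4.141 m/s.

4.14 m/s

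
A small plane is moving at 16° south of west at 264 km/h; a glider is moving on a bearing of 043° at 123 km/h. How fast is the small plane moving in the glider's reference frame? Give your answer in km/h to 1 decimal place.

Taking east as x and north as y: small plane velocity = (-253.773, -72.768) km/h; glider velocity = (83.886, 89.957) km/h.
Velocity of small plane relative to glider = (-253.773, -72.768) − (83.886, 89.957) = (-337.659, -162.725) km/h.
Magnitude = |(-337.659, -162.725)| = 374.824 km/h.

374.8 km/h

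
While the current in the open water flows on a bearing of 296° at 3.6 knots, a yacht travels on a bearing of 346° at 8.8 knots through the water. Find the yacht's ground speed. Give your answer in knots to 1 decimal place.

11.5 knots

Taking east as x and north as y: velocity relative to the water = (-2.129, 8.539) knots; the water relative to ground = (-3.236, 1.578) knots.
Velocity relative to ground = (-2.129, 8.539) + (-3.236, 1.578) = (-5.365, 10.117) knots.
Speed = |(-5.365, 10.117)| = 11.451 knots.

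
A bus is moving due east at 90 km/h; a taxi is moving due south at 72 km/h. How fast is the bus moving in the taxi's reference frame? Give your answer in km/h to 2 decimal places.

115.26 km/h

Taking east as x and north as y: bus velocity = (90.000, 0.000) km/h; taxi velocity = (0.000, -72.000) km/h.
Velocity of bus relative to taxi = (90.000, 0.000) − (0.000, -72.000) = (90.000, 72.000) km/h.
Magnitude = |(90.000, 72.000)| = 115.256 km/h.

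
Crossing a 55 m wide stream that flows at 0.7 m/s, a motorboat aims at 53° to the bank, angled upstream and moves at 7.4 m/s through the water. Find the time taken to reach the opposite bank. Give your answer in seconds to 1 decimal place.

The component of the motorboat's velocity perpendicular to the bank is 7.4 × sin 53° = 5.910 m/s.
Only the cross-stream component determines the crossing time; the current contributes nothing perpendicular to the bank.
Time = 55 / 5.910 = 9.306 s.

9.3 s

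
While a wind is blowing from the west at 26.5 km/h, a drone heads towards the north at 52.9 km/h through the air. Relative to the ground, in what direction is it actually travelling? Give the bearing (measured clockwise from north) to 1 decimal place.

Taking east as x and north as y: velocity relative to the air = (0.000, 52.900) km/h; the air relative to ground = (26.500, 0.000) km/h.
Velocity relative to ground = (0.000, 52.900) + (26.500, 0.000) = (26.500, 52.900) km/h.
Bearing = atan2(26.50, 52.90) = 26.61° clockwise from north.

026.6°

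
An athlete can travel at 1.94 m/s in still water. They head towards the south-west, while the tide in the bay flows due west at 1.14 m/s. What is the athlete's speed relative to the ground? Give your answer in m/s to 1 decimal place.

2.9 m/s

Taking east as x and north as y: velocity relative to the water = (-1.372, -1.372) m/s; the water relative to ground = (-1.140, 0.000) m/s.
Velocity relative to ground = (-1.372, -1.372) + (-1.140, 0.000) = (-2.512, -1.372) m/s.
Speed = |(-2.512, -1.372)| = 2.862 m/s.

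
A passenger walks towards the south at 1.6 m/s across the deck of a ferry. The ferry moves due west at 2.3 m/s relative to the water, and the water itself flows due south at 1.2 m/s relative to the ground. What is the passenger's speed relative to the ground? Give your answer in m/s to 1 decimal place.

3.6 m/s

In east/north components (m/s): passenger relative to ferry = (0.000, -1.600); ferry relative to water = (-2.300, 0.000); water relative to ground = (0.000, -1.200).
Sum = (-2.300, -2.800) m/s.
Speed = |(-2.300, -2.800)| = 3.624 m/s.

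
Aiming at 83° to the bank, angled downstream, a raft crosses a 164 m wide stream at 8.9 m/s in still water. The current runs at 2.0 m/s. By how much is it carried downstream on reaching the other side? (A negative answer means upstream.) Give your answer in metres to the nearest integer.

57 m

Perpendicular speed = 8.834 m/s; crossing time = 164 / 8.834 = 18.565 s.
Net downstream speed = 3.085 m/s.
Drift = 3.085 × 18.565 = 57.267 m (downstream).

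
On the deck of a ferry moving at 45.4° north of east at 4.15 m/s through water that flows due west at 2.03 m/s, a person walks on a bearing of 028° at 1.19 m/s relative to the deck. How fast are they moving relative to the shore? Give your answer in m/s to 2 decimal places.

4.26 m/s

In east/north components (m/s): person relative to ferry = (0.559, 1.051); ferry relative to water = (2.914, 2.955); water relative to ground = (-2.030, 0.000).
Sum = (1.443, 4.006) m/s.
Speed = |(1.443, 4.006)| = 4.257 m/s.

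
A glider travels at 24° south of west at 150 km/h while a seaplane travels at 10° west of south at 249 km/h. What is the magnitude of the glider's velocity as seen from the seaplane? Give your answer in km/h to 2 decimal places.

206.71 km/h

Taking east as x and north as y: glider velocity = (-137.032, -61.010) km/h; seaplane velocity = (-43.238, -245.217) km/h.
Velocity of glider relative to seaplane = (-137.032, -61.010) − (-43.238, -245.217) = (-93.793, 184.207) km/h.
Magnitude = |(-93.793, 184.207)| = 206.711 km/h.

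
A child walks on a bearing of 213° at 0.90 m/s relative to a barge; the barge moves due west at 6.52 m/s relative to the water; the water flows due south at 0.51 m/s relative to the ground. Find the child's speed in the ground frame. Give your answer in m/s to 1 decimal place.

7.1 m/s

In east/north components (m/s): child relative to barge = (-0.490, -0.755); barge relative to water = (-6.520, 0.000); water relative to ground = (0.000, -0.510).
Sum = (-7.010, -1.265) m/s.
Speed = |(-7.010, -1.265)| = 7.123 m/s.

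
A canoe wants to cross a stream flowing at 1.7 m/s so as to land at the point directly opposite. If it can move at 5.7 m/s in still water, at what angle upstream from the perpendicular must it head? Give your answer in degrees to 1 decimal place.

17.4°

To cancel the current, the upstream component of the canoe's velocity must equal the flow: 5.7 sin θ = 1.7.
sin θ = 1.7 / 5.7 = 0.2982.
θ = arcsin(0.2982) = 17.352°.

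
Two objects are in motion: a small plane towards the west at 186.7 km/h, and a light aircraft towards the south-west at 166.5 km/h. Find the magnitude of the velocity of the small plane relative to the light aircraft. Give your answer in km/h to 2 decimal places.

136.45 km/h

Taking east as x and north as y: small plane velocity = (-186.700, 0.000) km/h; light aircraft velocity = (-117.733, -117.733) km/h.
Velocity of small plane relative to light aircraft = (-186.700, 0.000) − (-117.733, -117.733) = (-68.967, 117.733) km/h.
Magnitude = |(-68.967, 117.733)| = 136.446 km/h.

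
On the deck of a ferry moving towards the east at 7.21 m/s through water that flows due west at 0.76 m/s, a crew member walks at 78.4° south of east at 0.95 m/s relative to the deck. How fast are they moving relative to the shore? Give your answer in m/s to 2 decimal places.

In east/north components (m/s): crew member relative to ferry = (0.191, -0.931); ferry relative to water = (7.210, 0.000); water relative to ground = (-0.760, 0.000).
Sum = (6.641, -0.931) m/s.
Speed = |(6.641, -0.931)| = 6.706 m/s.

6.71 m/s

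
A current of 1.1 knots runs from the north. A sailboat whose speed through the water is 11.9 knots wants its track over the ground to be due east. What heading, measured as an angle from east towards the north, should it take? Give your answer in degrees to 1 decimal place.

5.3°

The current pushes perpendicular to the desired track; the heading must have a component into the current equal to 1.1 knots: 11.9 sin θ = 1.1.
sin θ = 0.0924, so θ = 5.304°.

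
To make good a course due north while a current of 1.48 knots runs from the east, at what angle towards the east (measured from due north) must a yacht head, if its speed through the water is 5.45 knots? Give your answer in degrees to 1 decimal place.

15.8°

The current pushes perpendicular to the desired track; the heading must have a component into the current equal to 1.48 knots: 5.45 sin θ = 1.48.
sin θ = 0.2716, so θ = 15.757°.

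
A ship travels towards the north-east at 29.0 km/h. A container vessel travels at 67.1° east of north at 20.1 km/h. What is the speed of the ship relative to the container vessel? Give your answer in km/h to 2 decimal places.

12.84 km/h

Taking east as x and north as y: ship velocity = (20.506, 20.506) km/h; container vessel velocity = (18.516, 7.821) km/h.
Velocity of ship relative to container vessel = (20.506, 20.506) − (18.516, 7.821) = (1.990, 12.685) km/h.
Magnitude = |(1.990, 12.685)| = 12.840 km/h.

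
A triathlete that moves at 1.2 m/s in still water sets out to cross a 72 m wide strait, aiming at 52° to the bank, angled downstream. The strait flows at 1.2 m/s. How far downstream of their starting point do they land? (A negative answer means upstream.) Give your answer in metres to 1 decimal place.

147.6 m

Perpendicular speed = 0.946 m/s; crossing time = 72 / 0.946 = 76.141 s.
Net downstream speed = 1.939 m/s.
Drift = 1.939 × 76.141 = 147.622 m (downstream).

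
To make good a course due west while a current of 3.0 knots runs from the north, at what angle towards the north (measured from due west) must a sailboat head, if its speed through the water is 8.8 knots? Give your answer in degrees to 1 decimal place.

The current pushes perpendicular to the desired track; the heading must have a component into the current equal to 3.0 knots: 8.8 sin θ = 3.0.
sin θ = 0.3409, so θ = 19.932°.

19.9°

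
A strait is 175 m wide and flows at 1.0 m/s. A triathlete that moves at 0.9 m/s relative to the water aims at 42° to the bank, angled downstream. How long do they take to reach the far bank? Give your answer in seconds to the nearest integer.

291 s

The component of the triathlete's velocity perpendicular to the bank is 0.9 × sin 42° = 0.602 m/s.
Only the cross-stream component determines the crossing time; the current contributes nothing perpendicular to the bank.
Time = 175 / 0.602 = 290.593 s.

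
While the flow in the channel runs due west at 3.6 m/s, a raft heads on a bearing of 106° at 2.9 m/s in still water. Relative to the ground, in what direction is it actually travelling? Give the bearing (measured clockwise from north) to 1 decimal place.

Taking east as x and north as y: velocity relative to the water = (2.788, -0.799) m/s; the water relative to ground = (-3.600, 0.000) m/s.
Velocity relative to ground = (2.788, -0.799) + (-3.600, 0.000) = (-0.812, -0.799) m/s.
Bearing = atan2(-0.81, -0.80) = 225.46° clockwise from north.

225.5°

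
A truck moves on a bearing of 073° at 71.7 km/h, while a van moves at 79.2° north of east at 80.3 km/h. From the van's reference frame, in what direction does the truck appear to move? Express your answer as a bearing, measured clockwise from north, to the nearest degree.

Taking east as x and north as y: truck velocity = (68.567, 20.963) km/h; van velocity = (15.047, 78.878) km/h.
Velocity of truck relative to van = (68.567, 20.963) − (15.047, 78.878) = (53.520, -57.915) km/h.
Bearing = atan2(53.52, -57.91) = 137.26° clockwise from north.

137°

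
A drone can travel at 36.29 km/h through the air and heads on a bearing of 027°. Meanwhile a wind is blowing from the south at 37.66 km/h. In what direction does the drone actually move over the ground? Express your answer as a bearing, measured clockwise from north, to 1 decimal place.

013.2°

Taking east as x and north as y: velocity relative to the air = (16.475, 32.335) km/h; the air relative to ground = (0.000, 37.660) km/h.
Velocity relative to ground = (16.475, 32.335) + (0.000, 37.660) = (16.475, 69.995) km/h.
Bearing = atan2(16.48, 69.99) = 13.25° clockwise from north.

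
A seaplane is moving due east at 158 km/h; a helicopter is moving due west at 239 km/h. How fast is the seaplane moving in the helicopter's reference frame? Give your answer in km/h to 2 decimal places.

Taking east as x and north as y: seaplane velocity = (158.000, 0.000) km/h; helicopter velocity = (-239.000, 0.000) km/h.
Velocity of seaplane relative to helicopter = (158.000, 0.000) − (-239.000, 0.000) = (397.000, 0.000) km/h.
Magnitude = |(397.000, 0.000)| = 397.000 km/h.

397.00 km/h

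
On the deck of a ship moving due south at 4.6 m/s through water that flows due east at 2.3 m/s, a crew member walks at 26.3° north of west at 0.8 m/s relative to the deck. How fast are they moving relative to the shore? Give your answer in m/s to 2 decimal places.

4.53 m/s

In east/north components (m/s): crew member relative to ship = (-0.717, 0.354); ship relative to water = (0.000, -4.600); water relative to ground = (2.300, 0.000).
Sum = (1.583, -4.246) m/s.
Speed = |(1.583, -4.246)| = 4.531 m/s.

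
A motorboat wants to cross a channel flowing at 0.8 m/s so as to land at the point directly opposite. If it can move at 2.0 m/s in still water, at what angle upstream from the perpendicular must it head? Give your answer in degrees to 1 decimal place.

23.6°

To cancel the current, the upstream component of the motorboat's velocity must equal the flow: 2.0 sin θ = 0.8.
sin θ = 0.8 / 2.0 = 0.4000.
θ = arcsin(0.4000) = 23.578°.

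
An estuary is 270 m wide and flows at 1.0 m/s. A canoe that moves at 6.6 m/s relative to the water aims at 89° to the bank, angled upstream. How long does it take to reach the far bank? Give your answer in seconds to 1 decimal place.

40.9 s

The component of the canoe's velocity perpendicular to the bank is 6.6 × sin 89° = 6.599 m/s.
The flow acts along the bank and has no component across it.
Time = 270 / 6.599 = 40.915 s.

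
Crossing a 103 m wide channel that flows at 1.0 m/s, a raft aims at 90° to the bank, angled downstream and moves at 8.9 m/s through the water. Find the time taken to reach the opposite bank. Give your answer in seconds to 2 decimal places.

11.57 s

The component of the raft's velocity perpendicular to the bank is 8.9 m/s.
The flow acts along the bank and has no component across it.
Time = 103 / 8.900 = 11.573 s.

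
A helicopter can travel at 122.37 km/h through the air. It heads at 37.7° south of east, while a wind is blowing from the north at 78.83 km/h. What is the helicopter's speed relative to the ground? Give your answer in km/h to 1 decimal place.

181.6 km/h

Taking east as x and north as y: velocity relative to the air = (96.822, -74.833) km/h; the air relative to ground = (0.000, -78.830) km/h.
Velocity relative to ground = (96.822, -74.833) + (0.000, -78.830) = (96.822, -153.663) km/h.
Speed = |(96.822, -153.663)| = 181.622 km/h.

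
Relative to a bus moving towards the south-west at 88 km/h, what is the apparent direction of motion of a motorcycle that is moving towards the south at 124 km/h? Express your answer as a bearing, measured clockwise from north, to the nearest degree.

135°

Taking east as x and north as y: motorcycle velocity = (0.000, -124.000) km/h; bus velocity = (-62.225, -62.225) km/h.
Velocity of motorcycle relative to bus = (0.000, -124.000) − (-62.225, -62.225) = (62.225, -61.775) km/h.
Bearing = atan2(62.23, -61.77) = 134.79° clockwise from north.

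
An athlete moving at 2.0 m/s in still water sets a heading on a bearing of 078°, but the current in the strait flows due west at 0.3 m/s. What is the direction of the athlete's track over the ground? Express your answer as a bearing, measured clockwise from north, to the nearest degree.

076°

Taking east as x and north as y: velocity relative to the water = (1.956, 0.416) m/s; the water relative to ground = (-0.300, 0.000) m/s.
Velocity relative to ground = (1.956, 0.416) + (-0.300, 0.000) = (1.656, 0.416) m/s.
Bearing = atan2(1.66, 0.42) = 75.91° clockwise from north.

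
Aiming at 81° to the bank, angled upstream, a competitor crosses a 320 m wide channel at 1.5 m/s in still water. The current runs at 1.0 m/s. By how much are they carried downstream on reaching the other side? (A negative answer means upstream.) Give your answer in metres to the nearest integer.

165 m

Perpendicular speed = 1.482 m/s; crossing time = 320 / 1.482 = 215.993 s.
Net downstream speed = 0.765 m/s.
Drift = 0.765 × 215.993 = 165.310 m (downstream).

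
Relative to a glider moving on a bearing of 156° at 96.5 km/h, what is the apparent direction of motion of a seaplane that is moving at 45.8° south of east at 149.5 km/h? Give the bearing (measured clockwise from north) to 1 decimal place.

106.3°

Taking east as x and north as y: seaplane velocity = (104.226, -107.178) km/h; glider velocity = (39.250, -88.157) km/h.
Velocity of seaplane relative to glider = (104.226, -107.178) − (39.250, -88.157) = (64.976, -19.021) km/h.
Bearing = atan2(64.98, -19.02) = 106.32° clockwise from north.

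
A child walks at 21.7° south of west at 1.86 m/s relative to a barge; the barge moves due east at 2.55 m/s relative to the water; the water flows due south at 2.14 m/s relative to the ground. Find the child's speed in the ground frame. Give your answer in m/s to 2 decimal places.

In east/north components (m/s): child relative to barge = (-1.728, -0.688); barge relative to water = (2.550, 0.000); water relative to ground = (0.000, -2.140).
Sum = (0.822, -2.828) m/s.
Speed = |(0.822, -2.828)| = 2.945 m/s.

2.94 m/s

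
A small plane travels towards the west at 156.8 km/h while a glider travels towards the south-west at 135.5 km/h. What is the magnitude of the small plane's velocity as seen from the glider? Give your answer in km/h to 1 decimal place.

Taking east as x and north as y: small plane velocity = (-156.800, 0.000) km/h; glider velocity = (-95.813, -95.813) km/h.
Velocity of small plane relative to glider = (-156.800, 0.000) − (-95.813, -95.813) = (-60.987, 95.813) km/h.
Magnitude = |(-60.987, 95.813)| = 113.576 km/h.

113.6 km/h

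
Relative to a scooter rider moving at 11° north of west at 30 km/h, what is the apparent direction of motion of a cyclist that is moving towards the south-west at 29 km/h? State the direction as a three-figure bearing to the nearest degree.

Taking east as x and north as y: cyclist velocity = (-20.506, -20.506) km/h; scooter rider velocity = (-29.449, 5.724) km/h.
Velocity of cyclist relative to scooter rider = (-20.506, -20.506) − (-29.449, 5.724) = (8.943, -26.230) km/h.
Bearing = atan2(8.94, -26.23) = 161.17° clockwise from north.

161°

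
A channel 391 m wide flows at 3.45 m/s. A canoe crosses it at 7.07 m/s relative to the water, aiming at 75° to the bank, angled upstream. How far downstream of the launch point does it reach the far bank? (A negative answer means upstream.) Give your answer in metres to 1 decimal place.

92.8 m

Perpendicular speed = 6.829 m/s; crossing time = 391 / 6.829 = 57.255 s.
Net downstream speed = 1.620 m/s.
Drift = 1.620 × 57.255 = 92.762 m (downstream).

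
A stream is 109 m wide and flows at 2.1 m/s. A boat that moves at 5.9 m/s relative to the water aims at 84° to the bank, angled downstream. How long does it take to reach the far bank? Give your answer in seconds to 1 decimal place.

The component of the boat's velocity perpendicular to the bank is 5.9 × sin 84° = 5.868 m/s.
The flow acts along the bank and has no component across it.
Time = 109 / 5.868 = 18.576 s.

18.6 s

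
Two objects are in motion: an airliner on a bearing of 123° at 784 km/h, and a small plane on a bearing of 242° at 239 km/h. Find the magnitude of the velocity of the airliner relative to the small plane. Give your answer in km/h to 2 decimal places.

923.83 km/h

Taking east as x and north as y: airliner velocity = (657.518, -426.997) km/h; small plane velocity = (-211.024, -112.204) km/h.
Velocity of airliner relative to small plane = (657.518, -426.997) − (-211.024, -112.204) = (868.542, -314.793) km/h.
Magnitude = |(868.542, -314.793)| = 923.829 km/h.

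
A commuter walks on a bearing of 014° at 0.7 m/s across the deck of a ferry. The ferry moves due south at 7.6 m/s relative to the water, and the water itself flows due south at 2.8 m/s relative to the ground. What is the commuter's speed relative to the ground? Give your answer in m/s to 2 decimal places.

9.72 m/s

In east/north components (m/s): commuter relative to ferry = (0.169, 0.679); ferry relative to water = (0.000, -7.600); water relative to ground = (0.000, -2.800).
Sum = (0.169, -9.721) m/s.
Speed = |(0.169, -9.721)| = 9.722 m/s.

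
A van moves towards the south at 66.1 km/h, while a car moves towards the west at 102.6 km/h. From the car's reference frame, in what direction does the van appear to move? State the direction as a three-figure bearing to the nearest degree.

123°

Taking east as x and north as y: van velocity = (0.000, -66.100) km/h; car velocity = (-102.600, 0.000) km/h.
Velocity of van relative to car = (0.000, -66.100) − (-102.600, 0.000) = (102.600, -66.100) km/h.
Bearing = atan2(102.60, -66.10) = 122.79° clockwise from north.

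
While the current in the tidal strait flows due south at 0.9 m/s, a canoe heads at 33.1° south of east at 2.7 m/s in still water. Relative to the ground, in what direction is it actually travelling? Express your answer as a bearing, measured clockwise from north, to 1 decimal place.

Taking east as x and north as y: velocity relative to the water = (2.262, -1.474) m/s; the water relative to ground = (0.000, -0.900) m/s.
Velocity relative to ground = (2.262, -1.474) + (0.000, -0.900) = (2.262, -2.374) m/s.
Bearing = atan2(2.26, -2.37) = 136.39° clockwise from north.

136.4°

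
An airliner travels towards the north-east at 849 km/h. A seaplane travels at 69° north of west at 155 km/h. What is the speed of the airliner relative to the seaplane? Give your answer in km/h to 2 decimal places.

798.61 km/h

Taking east as x and north as y: airliner velocity = (600.334, 600.334) km/h; seaplane velocity = (-55.547, 144.705) km/h.
Velocity of airliner relative to seaplane = (600.334, 600.334) − (-55.547, 144.705) = (655.881, 455.629) km/h.
Magnitude = |(655.881, 455.629)| = 798.609 km/h.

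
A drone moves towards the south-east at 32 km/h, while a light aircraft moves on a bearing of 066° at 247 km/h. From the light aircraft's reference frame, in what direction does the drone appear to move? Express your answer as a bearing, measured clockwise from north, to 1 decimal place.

238.8°

Taking east as x and north as y: drone velocity = (22.627, -22.627) km/h; light aircraft velocity = (225.646, 100.464) km/h.
Velocity of drone relative to light aircraft = (22.627, -22.627) − (225.646, 100.464) = (-203.018, -123.091) km/h.
Bearing = atan2(-203.02, -123.09) = 238.77° clockwise from north.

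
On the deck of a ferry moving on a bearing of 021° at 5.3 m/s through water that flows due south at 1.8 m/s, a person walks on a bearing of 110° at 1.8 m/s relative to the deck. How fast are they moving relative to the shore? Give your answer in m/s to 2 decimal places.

In east/north components (m/s): person relative to ferry = (1.691, -0.616); ferry relative to water = (1.899, 4.948); water relative to ground = (0.000, -1.800).
Sum = (3.591, 2.532) m/s.
Speed = |(3.591, 2.532)| = 4.394 m/s.

4.39 m/s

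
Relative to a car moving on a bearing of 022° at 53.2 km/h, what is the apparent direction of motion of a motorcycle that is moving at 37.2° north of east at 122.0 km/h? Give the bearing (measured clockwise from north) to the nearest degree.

072°

Taking east as x and north as y: motorcycle velocity = (97.177, 73.761) km/h; car velocity = (19.929, 49.326) km/h.
Velocity of motorcycle relative to car = (97.177, 73.761) − (19.929, 49.326) = (77.248, 24.435) km/h.
Bearing = atan2(77.25, 24.43) = 72.45° clockwise from north.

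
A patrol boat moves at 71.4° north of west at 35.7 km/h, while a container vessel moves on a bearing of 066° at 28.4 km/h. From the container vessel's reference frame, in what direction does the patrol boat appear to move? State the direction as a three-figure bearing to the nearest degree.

Taking east as x and north as y: patrol boat velocity = (-11.387, 33.835) km/h; container vessel velocity = (25.945, 11.551) km/h.
Velocity of patrol boat relative to container vessel = (-11.387, 33.835) − (25.945, 11.551) = (-37.332, 22.284) km/h.
Bearing = atan2(-37.33, 22.28) = 300.83° clockwise from north.

301°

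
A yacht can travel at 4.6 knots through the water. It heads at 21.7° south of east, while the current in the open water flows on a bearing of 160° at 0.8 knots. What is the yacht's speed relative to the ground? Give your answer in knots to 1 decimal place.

Taking east as x and north as y: velocity relative to the water = (4.274, -1.701) knots; the water relative to ground = (0.274, -0.752) knots.
Velocity relative to ground = (4.274, -1.701) + (0.274, -0.752) = (4.548, -2.453) knots.
Speed = |(4.548, -2.453)| = 5.167 knots.

5.2 knots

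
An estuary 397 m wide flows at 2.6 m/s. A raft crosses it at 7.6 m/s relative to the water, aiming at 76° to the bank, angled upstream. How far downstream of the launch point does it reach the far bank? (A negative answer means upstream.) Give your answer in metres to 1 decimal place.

41.0 m

Perpendicular speed = 7.374 m/s; crossing time = 397 / 7.374 = 53.836 s.
Net downstream speed = 0.761 m/s.
Drift = 0.761 × 53.836 = 40.990 m (downstream).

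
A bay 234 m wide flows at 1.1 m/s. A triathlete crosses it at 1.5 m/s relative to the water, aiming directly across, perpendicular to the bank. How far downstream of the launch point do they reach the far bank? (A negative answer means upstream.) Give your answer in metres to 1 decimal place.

Perpendicular speed = 1.500 m/s; crossing time = 234 / 1.500 = 156.000 s.
Net downstream speed = 1.100 m/s.
Drift = 1.100 × 156.000 = 171.600 m (downstream).

171.6 m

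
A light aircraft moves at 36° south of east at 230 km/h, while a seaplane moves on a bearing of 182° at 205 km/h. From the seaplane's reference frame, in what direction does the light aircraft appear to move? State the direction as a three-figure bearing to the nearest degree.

Taking east as x and north as y: light aircraft velocity = (186.074, -135.191) km/h; seaplane velocity = (-7.154, -204.875) km/h.
Velocity of light aircraft relative to seaplane = (186.074, -135.191) − (-7.154, -204.875) = (193.228, 69.685) km/h.
Bearing = atan2(193.23, 69.68) = 70.17° clockwise from north.

070°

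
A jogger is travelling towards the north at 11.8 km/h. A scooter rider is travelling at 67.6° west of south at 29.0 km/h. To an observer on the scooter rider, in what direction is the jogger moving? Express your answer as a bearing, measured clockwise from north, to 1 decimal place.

Taking east as x and north as y: jogger velocity = (0.000, 11.800) km/h; scooter rider velocity = (-26.812, -11.051) km/h.
Velocity of jogger relative to scooter rider = (0.000, 11.800) − (-26.812, -11.051) = (26.812, 22.851) km/h.
Bearing = atan2(26.81, 22.85) = 49.56° clockwise from north.

049.6°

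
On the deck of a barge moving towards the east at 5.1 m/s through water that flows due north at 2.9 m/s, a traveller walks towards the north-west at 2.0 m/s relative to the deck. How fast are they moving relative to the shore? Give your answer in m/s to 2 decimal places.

5.67 m/s

In east/north components (m/s): traveller relative to barge = (-1.414, 1.414); barge relative to water = (5.100, 0.000); water relative to ground = (0.000, 2.900).
Sum = (3.686, 4.314) m/s.
Speed = |(3.686, 4.314)| = 5.674 m/s.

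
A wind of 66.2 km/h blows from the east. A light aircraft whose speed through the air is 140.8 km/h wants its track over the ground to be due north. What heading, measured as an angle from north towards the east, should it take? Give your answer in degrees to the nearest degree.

The wind pushes perpendicular to the desired track; the heading must have a component into the wind equal to 66.2 km/h: 140.8 sin θ = 66.2.
sin θ = 0.4702, so θ = 28.045°.

28°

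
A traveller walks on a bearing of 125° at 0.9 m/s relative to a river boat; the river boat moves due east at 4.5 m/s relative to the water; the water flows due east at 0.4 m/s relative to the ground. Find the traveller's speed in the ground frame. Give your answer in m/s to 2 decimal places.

In east/north components (m/s): traveller relative to river boat = (0.737, -0.516); river boat relative to water = (4.500, 0.000); water relative to ground = (0.400, 0.000).
Sum = (5.637, -0.516) m/s.
Speed = |(5.637, -0.516)| = 5.661 m/s.

5.66 m/s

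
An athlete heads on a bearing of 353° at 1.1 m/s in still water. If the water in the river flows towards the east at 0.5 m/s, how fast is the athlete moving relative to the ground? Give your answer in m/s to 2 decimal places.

1.15 m/s

Taking east as x and north as y: velocity relative to the water = (-0.134, 1.092) m/s; the water relative to ground = (0.500, 0.000) m/s.
Velocity relative to ground = (-0.134, 1.092) + (0.500, 0.000) = (0.366, 1.092) m/s.
Speed = |(0.366, 1.092)| = 1.151 m/s.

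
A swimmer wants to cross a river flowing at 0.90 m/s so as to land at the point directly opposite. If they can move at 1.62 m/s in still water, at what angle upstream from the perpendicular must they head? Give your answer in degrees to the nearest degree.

34°

To cancel the current, the upstream component of the swimmer's velocity must equal the flow: 1.62 sin θ = 0.90.
sin θ = 0.90 / 1.62 = 0.5556.
θ = arcsin(0.5556) = 33.749°.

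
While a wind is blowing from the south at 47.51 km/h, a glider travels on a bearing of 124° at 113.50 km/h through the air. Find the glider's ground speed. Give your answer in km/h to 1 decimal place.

95.4 km/h

Taking east as x and north as y: velocity relative to the air = (94.096, -63.468) km/h; the air relative to ground = (0.000, 47.510) km/h.
Velocity relative to ground = (94.096, -63.468) + (0.000, 47.510) = (94.096, -15.958) km/h.
Speed = |(94.096, -15.958)| = 95.439 km/h.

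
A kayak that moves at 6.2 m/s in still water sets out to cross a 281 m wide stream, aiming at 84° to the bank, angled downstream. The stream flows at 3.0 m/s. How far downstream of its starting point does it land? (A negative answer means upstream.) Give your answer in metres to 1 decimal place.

166.3 m

Perpendicular speed = 6.166 m/s; crossing time = 281 / 6.166 = 45.572 s.
Net downstream speed = 3.648 m/s.
Drift = 3.648 × 45.572 = 166.251 m (downstream).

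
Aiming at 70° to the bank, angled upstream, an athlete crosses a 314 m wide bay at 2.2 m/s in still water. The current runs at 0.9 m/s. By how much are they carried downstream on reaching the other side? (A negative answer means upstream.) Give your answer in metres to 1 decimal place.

Perpendicular speed = 2.067 m/s; crossing time = 314 / 2.067 = 151.887 s.
Net downstream speed = 0.148 m/s.
Drift = 0.148 × 151.887 = 22.412 m (downstream).

22.4 m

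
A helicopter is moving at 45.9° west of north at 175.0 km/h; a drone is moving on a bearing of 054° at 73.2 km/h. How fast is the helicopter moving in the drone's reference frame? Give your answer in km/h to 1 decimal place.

Taking east as x and north as y: helicopter velocity = (-125.672, 121.785) km/h; drone velocity = (59.220, 43.026) km/h.
Velocity of helicopter relative to drone = (-125.672, 121.785) − (59.220, 43.026) = (-184.892, 78.759) km/h.
Magnitude = |(-184.892, 78.759)| = 200.968 km/h.

201.0 km/h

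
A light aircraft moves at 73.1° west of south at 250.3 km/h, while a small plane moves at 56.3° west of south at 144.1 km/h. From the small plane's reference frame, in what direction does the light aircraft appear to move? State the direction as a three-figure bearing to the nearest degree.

273°

Taking east as x and north as y: light aircraft velocity = (-239.490, -72.763) km/h; small plane velocity = (-119.885, -79.953) km/h.
Velocity of light aircraft relative to small plane = (-239.490, -72.763) − (-119.885, -79.953) = (-119.606, 7.190) km/h.
Bearing = atan2(-119.61, 7.19) = 273.44° clockwise from north.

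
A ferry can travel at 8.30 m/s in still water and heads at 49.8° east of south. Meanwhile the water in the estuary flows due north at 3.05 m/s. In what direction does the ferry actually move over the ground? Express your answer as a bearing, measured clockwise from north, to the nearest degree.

110°

Taking east as x and north as y: velocity relative to the water = (6.340, -5.357) m/s; the water relative to ground = (0.000, 3.050) m/s.
Velocity relative to ground = (6.340, -5.357) + (0.000, 3.050) = (6.340, -2.307) m/s.
Bearing = atan2(6.34, -2.31) = 110.00° clockwise from north.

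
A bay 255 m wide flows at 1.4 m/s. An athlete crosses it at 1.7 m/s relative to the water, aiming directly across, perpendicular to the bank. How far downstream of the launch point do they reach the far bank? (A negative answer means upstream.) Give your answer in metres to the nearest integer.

210 m

Perpendicular speed = 1.700 m/s; crossing time = 255 / 1.700 = 150.000 s.
Net downstream speed = 1.400 m/s.
Drift = 1.400 × 150.000 = 210.000 m (downstream).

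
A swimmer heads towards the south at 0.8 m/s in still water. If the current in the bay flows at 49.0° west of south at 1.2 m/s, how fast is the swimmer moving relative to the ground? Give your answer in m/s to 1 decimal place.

Taking east as x and north as y: velocity relative to the water = (0.000, -0.800) m/s; the water relative to ground = (-0.906, -0.787) m/s.
Velocity relative to ground = (0.000, -0.800) + (-0.906, -0.787) = (-0.906, -1.587) m/s.
Speed = |(-0.906, -1.587)| = 1.827 m/s.

1.8 m/s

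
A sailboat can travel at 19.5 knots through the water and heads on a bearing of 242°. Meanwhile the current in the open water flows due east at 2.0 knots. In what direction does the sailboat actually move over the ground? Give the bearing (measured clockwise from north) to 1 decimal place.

239.0°

Taking east as x and north as y: velocity relative to the water = (-17.217, -9.155) knots; the water relative to ground = (2.000, 0.000) knots.
Velocity relative to ground = (-17.217, -9.155) + (2.000, 0.000) = (-15.217, -9.155) knots.
Bearing = atan2(-15.22, -9.15) = 238.97° clockwise from north.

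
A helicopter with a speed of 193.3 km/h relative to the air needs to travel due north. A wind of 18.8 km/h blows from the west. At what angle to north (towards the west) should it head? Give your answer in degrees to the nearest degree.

6°

The wind pushes perpendicular to the desired track; the heading must have a component into the wind equal to 18.8 km/h: 193.3 sin θ = 18.8.
sin θ = 0.0973, so θ = 5.581°.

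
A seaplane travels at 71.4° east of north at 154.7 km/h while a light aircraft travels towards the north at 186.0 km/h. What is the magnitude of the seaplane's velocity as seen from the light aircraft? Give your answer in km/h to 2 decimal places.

Taking east as x and north as y: seaplane velocity = (146.620, 49.343) km/h; light aircraft velocity = (0.000, 186.000) km/h.
Velocity of seaplane relative to light aircraft = (146.620, 49.343) − (0.000, 186.000) = (146.620, -136.657) km/h.
Magnitude = |(146.620, -136.657)| = 200.431 km/h.

200.43 km/h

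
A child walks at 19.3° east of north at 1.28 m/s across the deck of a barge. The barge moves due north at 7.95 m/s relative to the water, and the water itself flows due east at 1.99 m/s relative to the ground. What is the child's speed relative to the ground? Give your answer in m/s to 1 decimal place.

In east/north components (m/s): child relative to barge = (0.423, 1.208); barge relative to water = (0.000, 7.950); water relative to ground = (1.990, 0.000).
Sum = (2.413, 9.158) m/s.
Speed = |(2.413, 9.158)| = 9.471 m/s.

9.5 m/s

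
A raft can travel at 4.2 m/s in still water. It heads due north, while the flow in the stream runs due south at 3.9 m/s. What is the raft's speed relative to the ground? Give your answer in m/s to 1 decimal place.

0.3 m/s

Taking east as x and north as y: velocity relative to the water = (0.000, 4.200) m/s; the water relative to ground = (0.000, -3.900) m/s.
Velocity relative to ground = (0.000, 4.200) + (0.000, -3.900) = (0.000, 0.300) m/s.
Speed = |(0.000, 0.300)| = 0.300 m/s.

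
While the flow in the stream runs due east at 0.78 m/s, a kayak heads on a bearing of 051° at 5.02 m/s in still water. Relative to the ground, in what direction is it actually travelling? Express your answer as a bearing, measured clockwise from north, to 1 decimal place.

Taking east as x and north as y: velocity relative to the water = (3.901, 3.159) m/s; the water relative to ground = (0.780, 0.000) m/s.
Velocity relative to ground = (3.901, 3.159) + (0.780, 0.000) = (4.681, 3.159) m/s.
Bearing = atan2(4.68, 3.16) = 55.99° clockwise from north.

056.0°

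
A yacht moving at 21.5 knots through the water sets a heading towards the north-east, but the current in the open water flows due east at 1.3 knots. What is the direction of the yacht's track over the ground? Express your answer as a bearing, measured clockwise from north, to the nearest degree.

047°

Taking east as x and north as y: velocity relative to the water = (15.203, 15.203) knots; the water relative to ground = (1.300, 0.000) knots.
Velocity relative to ground = (15.203, 15.203) + (1.300, 0.000) = (16.503, 15.203) knots.
Bearing = atan2(16.50, 15.20) = 47.35° clockwise from north.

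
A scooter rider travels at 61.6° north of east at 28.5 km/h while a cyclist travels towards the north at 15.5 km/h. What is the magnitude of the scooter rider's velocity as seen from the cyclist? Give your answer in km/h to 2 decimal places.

Taking east as x and north as y: scooter rider velocity = (13.555, 25.070) km/h; cyclist velocity = (0.000, 15.500) km/h.
Velocity of scooter rider relative to cyclist = (13.555, 25.070) − (0.000, 15.500) = (13.555, 9.570) km/h.
Magnitude = |(13.555, 9.570)| = 16.593 km/h.

16.59 km/h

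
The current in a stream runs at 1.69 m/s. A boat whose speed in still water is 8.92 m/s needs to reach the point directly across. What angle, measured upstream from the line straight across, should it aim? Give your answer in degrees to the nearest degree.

To cancel the current, the upstream component of the boat's velocity must equal the flow: 8.92 sin θ = 1.69.
sin θ = 1.69 / 8.92 = 0.1895.
θ = arcsin(0.1895) = 10.921°.

11°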